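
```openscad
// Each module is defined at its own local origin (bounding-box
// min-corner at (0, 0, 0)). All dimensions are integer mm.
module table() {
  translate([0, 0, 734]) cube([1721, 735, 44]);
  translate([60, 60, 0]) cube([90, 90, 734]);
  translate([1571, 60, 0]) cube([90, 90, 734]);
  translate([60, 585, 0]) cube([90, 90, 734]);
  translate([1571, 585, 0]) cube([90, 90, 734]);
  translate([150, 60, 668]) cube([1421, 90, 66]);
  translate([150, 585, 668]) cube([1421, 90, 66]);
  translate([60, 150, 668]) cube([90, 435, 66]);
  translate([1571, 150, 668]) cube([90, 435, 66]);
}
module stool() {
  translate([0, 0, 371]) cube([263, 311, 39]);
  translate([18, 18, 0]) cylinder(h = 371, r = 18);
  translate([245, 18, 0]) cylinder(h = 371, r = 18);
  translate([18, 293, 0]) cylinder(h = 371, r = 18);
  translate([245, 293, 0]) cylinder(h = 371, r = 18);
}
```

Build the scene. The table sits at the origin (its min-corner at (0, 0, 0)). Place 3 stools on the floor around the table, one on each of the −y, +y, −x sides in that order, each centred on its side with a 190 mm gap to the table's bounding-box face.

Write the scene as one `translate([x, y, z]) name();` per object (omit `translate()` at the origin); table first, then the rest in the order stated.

table();
translate([729, -501, 0]) stool();
translate([729, 925, 0]) stool();
translate([-453, 212, 0]) stool();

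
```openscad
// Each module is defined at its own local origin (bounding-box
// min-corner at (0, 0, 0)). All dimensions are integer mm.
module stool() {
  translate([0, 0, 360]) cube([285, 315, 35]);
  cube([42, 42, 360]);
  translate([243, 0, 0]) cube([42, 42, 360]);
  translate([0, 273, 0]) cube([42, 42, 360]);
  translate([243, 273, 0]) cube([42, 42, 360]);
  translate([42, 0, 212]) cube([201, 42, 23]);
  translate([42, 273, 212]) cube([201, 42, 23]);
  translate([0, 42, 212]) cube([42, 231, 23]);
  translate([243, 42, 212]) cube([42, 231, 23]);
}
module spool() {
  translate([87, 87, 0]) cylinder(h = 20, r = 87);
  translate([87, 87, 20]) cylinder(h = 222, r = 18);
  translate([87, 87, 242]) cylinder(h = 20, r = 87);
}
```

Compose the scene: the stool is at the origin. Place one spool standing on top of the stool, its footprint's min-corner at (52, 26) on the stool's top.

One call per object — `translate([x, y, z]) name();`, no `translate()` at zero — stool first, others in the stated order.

stool();
translate([52, 26, 395]) spool();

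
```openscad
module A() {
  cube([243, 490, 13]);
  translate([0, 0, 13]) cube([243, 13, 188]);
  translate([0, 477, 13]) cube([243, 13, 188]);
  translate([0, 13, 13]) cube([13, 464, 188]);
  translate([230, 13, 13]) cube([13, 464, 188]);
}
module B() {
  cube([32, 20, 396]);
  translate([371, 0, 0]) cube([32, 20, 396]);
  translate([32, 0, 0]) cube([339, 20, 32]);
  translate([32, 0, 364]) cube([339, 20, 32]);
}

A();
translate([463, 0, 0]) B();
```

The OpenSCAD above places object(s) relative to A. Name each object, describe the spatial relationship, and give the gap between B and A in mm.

A is an open box. B is a picture frame. The picture frame is on the floor beside the open box on its +x side. The gap between the picture frame and the open box is 220 mm.

The picture frame's nearest face is 220 mm from the open box's +x face.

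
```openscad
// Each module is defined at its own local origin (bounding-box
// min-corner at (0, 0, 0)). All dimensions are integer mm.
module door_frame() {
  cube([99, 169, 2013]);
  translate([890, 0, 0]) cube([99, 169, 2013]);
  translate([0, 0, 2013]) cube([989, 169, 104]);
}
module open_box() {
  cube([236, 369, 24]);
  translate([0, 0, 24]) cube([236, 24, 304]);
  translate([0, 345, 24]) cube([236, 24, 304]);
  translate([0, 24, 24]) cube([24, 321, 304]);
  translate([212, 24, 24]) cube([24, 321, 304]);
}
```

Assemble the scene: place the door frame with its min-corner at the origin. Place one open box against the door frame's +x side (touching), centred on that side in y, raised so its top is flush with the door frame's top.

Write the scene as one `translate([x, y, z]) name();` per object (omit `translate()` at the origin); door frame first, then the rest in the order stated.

door_frame();
translate([989, -100, 1789]) open_box();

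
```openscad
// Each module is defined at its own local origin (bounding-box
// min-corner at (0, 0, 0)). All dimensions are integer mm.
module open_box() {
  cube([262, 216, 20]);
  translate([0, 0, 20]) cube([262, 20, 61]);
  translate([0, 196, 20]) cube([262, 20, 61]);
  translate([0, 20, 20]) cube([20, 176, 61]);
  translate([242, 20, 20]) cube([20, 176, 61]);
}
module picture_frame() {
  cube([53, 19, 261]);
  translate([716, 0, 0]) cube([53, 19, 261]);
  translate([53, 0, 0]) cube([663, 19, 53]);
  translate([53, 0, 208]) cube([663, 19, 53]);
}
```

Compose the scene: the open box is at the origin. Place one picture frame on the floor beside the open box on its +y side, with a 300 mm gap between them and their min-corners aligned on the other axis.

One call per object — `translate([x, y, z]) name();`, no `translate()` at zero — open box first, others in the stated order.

open_box();
translate([0, 516, 0]) picture_frame();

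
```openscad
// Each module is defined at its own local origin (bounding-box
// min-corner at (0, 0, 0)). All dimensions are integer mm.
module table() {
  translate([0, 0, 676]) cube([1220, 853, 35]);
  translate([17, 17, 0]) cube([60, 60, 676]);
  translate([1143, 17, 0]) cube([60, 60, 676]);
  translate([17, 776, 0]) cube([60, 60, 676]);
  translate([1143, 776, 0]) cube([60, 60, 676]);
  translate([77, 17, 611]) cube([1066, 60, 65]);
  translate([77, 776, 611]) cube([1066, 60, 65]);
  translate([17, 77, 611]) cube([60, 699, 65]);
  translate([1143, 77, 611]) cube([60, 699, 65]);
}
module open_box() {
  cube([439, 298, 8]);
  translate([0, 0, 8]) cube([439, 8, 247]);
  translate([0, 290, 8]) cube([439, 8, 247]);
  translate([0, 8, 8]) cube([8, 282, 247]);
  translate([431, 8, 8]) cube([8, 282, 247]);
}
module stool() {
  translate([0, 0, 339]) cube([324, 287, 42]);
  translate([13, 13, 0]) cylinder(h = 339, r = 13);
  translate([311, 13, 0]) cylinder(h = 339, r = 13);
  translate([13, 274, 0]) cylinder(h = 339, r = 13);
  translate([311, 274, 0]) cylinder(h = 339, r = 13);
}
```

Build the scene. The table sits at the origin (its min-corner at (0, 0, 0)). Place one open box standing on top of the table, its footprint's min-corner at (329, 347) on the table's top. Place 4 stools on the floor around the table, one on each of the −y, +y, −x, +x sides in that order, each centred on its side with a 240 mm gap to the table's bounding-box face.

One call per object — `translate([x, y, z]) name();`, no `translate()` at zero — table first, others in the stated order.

table();
translate([329, 347, 711]) open_box();
translate([448, -527, 0]) stool();
translate([448, 1093, 0]) stool();
translate([-564, 283, 0]) stool();
translate([1460, 283, 0]) stool();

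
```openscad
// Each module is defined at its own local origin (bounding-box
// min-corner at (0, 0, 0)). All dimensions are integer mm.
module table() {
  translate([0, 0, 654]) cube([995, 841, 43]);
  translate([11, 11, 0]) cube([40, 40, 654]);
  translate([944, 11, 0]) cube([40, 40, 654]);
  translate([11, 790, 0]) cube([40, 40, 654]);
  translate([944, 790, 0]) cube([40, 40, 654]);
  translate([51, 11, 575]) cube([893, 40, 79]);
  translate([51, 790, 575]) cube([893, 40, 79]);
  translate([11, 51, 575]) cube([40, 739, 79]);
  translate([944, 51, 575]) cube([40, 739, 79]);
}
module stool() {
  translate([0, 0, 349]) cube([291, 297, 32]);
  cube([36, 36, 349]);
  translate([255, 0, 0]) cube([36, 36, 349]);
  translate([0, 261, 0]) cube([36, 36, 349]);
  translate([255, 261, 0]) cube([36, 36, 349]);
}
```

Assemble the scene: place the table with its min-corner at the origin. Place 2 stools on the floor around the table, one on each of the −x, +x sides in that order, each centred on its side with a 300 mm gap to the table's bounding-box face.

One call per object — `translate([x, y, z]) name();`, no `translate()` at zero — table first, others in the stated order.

table();
translate([-591, 272, 0]) stool();
translate([1295, 272, 0]) stool();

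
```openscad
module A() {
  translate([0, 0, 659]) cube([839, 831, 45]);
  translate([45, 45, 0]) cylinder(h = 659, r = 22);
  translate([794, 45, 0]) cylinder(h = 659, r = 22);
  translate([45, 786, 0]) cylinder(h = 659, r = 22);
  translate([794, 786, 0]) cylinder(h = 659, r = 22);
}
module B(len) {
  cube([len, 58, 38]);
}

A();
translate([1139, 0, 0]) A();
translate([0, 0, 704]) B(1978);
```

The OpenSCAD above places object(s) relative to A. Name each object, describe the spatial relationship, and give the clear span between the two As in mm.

Second table starts at x = 1139; first ends at x = 839; clear span = 1139 − 839 = 300 mm.

A is a table. B is a beam. A beam spans the tops of two tables. The clear span between the two tables is 300 mm.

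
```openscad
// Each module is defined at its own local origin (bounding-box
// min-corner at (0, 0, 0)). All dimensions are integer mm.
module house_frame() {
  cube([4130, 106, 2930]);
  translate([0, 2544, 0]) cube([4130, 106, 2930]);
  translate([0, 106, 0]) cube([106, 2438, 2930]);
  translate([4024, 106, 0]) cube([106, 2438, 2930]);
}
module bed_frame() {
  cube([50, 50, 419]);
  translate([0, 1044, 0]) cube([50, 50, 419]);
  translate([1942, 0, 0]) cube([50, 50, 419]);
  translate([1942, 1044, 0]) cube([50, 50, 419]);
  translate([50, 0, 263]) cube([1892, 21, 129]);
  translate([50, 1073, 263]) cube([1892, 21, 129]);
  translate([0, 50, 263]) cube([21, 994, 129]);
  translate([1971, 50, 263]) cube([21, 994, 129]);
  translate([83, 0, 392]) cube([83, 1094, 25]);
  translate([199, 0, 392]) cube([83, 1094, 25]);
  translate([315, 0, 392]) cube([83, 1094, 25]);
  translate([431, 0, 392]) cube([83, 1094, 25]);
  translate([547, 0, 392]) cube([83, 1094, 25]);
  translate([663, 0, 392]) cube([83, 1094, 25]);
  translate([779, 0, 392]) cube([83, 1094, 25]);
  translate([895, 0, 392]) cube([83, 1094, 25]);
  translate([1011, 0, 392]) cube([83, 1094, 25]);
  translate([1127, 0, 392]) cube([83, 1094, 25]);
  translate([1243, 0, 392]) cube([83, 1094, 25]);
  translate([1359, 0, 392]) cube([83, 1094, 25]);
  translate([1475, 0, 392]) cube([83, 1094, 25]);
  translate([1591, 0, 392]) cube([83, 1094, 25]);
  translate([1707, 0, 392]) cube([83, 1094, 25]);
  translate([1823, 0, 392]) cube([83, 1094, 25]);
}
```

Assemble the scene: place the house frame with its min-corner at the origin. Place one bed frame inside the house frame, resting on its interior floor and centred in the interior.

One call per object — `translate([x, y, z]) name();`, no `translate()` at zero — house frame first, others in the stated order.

house_frame();
translate([1069, 778, 0]) bed_frame();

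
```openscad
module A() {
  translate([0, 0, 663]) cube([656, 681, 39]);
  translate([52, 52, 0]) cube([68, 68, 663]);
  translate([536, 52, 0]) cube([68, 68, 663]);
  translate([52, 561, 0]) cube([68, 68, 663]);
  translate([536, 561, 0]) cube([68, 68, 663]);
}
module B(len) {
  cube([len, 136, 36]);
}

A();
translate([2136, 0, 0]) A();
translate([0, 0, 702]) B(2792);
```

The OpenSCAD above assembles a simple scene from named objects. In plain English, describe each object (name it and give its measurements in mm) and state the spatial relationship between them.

A is a table with a 656×681 mm rectangular top, 39 mm thick, top surface at z = 702 mm, supported by four 68×68 mm square legs, each inset 52 mm from the nearest pair of top edges, running from the floor.

B is a rectangular beam 2792 mm long (x), 136 mm deep (y), 36 mm thick (z).

The beam spans the tops of two tables placed 1480 mm apart, resting at z = 702 mm.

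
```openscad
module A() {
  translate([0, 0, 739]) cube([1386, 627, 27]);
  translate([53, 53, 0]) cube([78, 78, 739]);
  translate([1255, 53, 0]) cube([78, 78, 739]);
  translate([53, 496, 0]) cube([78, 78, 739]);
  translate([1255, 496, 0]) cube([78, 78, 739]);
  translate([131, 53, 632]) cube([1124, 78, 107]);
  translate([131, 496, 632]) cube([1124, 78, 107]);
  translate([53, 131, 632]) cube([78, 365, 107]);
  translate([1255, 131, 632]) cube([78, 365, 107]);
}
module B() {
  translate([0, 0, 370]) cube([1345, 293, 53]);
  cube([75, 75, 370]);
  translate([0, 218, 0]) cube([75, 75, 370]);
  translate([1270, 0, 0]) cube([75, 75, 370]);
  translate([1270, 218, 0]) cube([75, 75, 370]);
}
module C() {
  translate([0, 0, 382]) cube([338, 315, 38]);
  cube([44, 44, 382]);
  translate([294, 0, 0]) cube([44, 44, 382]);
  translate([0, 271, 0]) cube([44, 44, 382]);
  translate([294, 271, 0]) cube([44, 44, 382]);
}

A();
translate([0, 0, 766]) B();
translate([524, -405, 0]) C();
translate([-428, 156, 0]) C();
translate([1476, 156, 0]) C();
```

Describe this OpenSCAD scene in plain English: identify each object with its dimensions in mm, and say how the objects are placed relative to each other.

A is a table: top 1386 mm (x) × 627 mm (y), 27 mm thick, upper face at z = 766 mm, on four 78×78 mm square legs, each inset 53 mm from the nearest pair of top edges, running from z = 0 to the bottom of the top. Four apron rails, 78 mm thick and 107 mm tall, run between adjacent legs with their top edges flush with the underside of the top and their outer faces flush with the legs' outer faces.

B is a long wooden bench with a 1345 mm (x) × 293 mm (y) seat, 53 mm thick, its top surface 423 mm above the floor. Four 75 mm square legs at the seat corners, flush with the edges, run from z = 0 to the seat underside.

C is a simple wooden stool: a rectangular seat 338 mm (x) by 315 mm (y), 38 mm thick, top face at z = 420 mm, on four square legs, each 44×44 mm in cross-section. The legs rest on z = 0, each flush with a corner of the seat.

The bench is on top of the table. Three stools sit around the table at the −y, −x, +x sides.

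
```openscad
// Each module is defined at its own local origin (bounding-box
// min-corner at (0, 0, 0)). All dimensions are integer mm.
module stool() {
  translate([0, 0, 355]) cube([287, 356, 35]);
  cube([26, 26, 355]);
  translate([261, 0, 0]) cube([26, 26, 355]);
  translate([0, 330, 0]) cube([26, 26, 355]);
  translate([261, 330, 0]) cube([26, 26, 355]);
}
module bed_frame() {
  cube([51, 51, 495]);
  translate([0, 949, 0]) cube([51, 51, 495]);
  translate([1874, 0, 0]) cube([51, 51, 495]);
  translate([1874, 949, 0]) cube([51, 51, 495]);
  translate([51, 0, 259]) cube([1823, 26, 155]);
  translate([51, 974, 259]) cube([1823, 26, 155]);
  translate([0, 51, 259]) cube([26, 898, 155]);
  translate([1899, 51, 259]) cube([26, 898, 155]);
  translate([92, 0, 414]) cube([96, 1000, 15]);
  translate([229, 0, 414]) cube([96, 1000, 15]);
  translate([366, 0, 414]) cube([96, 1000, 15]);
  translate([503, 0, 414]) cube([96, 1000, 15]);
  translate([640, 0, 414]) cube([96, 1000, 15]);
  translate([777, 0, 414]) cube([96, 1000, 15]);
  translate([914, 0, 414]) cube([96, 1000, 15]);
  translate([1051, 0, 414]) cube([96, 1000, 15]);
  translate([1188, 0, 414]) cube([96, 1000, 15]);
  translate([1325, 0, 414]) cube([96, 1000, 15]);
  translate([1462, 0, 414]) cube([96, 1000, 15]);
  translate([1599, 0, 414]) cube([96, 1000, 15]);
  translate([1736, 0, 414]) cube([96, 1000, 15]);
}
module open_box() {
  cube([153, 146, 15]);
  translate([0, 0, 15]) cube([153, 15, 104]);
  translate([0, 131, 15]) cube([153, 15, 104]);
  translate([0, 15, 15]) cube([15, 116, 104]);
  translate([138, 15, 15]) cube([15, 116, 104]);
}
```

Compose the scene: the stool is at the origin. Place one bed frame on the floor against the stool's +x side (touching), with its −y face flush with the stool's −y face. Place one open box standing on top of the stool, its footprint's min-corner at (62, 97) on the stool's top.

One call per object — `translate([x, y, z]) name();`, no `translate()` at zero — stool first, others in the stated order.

stool();
translate([287, 0, 0]) bed_frame();
translate([62, 97, 390]) open_box();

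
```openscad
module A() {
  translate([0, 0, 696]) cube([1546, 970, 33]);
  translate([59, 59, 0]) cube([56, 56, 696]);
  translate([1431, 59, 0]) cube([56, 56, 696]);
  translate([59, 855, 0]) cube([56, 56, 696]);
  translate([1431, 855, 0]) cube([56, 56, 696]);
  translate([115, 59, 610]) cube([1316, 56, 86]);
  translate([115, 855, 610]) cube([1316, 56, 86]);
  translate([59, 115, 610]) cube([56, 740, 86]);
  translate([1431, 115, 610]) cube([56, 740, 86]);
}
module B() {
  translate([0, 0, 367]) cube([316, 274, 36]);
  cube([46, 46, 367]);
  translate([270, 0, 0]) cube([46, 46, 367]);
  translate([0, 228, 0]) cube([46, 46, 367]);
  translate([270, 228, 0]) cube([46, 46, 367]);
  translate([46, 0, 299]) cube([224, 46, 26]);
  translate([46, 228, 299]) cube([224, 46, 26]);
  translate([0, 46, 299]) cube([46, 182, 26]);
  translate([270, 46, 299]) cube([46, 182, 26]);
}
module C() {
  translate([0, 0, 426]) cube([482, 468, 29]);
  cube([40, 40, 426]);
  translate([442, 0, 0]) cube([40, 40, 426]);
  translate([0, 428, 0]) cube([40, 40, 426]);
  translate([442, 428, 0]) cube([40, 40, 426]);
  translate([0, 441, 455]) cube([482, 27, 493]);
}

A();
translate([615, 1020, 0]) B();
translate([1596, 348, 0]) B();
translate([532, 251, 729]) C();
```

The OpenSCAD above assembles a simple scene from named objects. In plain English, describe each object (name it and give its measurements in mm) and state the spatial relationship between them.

A is a table: top 1546 mm (x) × 970 mm (y), 33 mm thick, upper face at z = 729 mm, on four 56×56 mm square legs, each inset 59 mm from the nearest pair of top edges, running from z = 0 to the bottom of the top. Four apron rails, 56 mm thick and 86 mm tall, run between adjacent legs with their top edges flush with the underside of the top and their outer faces flush with the legs' outer faces.

B is a four-legged stool. The seat is 316×274 mm, 36 mm thick, top at z = 403 mm. It stands on four square legs, each 46×46 mm in cross-section, from z = 0 to the seat underside, each flush with a corner of the seat. Four stretchers, 46 mm wide and 26 mm tall, connect adjacent legs with their undersides at z = 299 mm, each running between the inner faces of the legs it joins and aligned with the legs' outer faces on the other axis.

C is a chair. The seat is a 482×468×29 mm slab with its top at z = 455 mm, on four 40×40 mm corner legs (flush with the seat edges, standing on z = 0). A flat backrest 27 mm thick, 493 mm tall, spans the full seat width and rises from the seat top along its +y edge, rear face flush with the rear of the seat.

Two stools sit around the table at the +y, +x sides. The chair is on top of the table, centred.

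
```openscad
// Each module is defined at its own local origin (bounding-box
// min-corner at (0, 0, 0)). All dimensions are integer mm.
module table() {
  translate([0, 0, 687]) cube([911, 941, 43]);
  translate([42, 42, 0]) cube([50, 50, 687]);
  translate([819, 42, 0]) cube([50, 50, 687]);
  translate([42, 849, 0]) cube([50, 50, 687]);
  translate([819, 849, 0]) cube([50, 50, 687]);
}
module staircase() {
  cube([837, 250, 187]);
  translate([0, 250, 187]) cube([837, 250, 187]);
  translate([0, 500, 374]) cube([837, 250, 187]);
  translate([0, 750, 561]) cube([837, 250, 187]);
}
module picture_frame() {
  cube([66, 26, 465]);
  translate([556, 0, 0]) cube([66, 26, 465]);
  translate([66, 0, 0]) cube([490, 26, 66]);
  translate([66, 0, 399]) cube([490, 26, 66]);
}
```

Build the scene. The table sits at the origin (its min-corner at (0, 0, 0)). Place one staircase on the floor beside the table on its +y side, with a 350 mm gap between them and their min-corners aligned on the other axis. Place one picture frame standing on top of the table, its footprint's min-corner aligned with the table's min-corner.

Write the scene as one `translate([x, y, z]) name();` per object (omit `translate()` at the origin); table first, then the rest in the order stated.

table();
translate([0, 1291, 0]) staircase();
translate([0, 0, 730]) picture_frame();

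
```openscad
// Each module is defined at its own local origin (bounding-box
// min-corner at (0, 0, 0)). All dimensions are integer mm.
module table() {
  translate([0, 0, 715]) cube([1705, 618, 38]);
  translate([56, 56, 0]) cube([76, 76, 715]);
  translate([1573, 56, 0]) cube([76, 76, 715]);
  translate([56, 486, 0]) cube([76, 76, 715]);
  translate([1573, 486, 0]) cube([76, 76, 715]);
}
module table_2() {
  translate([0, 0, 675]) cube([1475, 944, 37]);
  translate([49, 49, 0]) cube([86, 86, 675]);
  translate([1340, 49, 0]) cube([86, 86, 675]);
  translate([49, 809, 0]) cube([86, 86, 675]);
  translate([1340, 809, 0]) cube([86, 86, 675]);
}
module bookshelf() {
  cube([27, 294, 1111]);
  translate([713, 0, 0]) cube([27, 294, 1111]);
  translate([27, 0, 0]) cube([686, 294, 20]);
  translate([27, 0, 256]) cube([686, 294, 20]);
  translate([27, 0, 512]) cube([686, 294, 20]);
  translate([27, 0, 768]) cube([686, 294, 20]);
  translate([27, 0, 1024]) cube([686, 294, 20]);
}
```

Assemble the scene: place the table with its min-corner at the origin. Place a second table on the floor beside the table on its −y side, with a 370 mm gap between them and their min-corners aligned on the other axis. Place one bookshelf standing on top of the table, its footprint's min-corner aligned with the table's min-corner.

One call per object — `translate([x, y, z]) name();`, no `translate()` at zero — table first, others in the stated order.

table();
translate([0, -1314, 0]) table_2();
translate([0, 0, 753]) bookshelf();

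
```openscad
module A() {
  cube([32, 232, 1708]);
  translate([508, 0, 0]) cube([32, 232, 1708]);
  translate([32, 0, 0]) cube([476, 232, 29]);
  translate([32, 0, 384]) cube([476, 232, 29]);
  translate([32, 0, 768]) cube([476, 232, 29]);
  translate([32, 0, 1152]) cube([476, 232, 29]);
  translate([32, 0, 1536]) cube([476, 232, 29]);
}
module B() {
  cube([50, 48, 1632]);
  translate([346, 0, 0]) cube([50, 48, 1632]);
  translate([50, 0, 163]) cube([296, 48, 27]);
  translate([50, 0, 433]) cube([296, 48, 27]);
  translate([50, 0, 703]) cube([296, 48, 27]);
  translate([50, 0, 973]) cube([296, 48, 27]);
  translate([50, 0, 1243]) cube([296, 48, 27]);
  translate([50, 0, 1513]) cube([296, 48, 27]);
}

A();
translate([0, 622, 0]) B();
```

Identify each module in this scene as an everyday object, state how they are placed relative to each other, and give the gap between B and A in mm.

A is a bookshelf. B is a ladder. The ladder is on the floor beside the bookshelf on its +y side. The gap between the ladder and the bookshelf is 390 mm.

The ladder's nearest face is 390 mm from the bookshelf's +y face.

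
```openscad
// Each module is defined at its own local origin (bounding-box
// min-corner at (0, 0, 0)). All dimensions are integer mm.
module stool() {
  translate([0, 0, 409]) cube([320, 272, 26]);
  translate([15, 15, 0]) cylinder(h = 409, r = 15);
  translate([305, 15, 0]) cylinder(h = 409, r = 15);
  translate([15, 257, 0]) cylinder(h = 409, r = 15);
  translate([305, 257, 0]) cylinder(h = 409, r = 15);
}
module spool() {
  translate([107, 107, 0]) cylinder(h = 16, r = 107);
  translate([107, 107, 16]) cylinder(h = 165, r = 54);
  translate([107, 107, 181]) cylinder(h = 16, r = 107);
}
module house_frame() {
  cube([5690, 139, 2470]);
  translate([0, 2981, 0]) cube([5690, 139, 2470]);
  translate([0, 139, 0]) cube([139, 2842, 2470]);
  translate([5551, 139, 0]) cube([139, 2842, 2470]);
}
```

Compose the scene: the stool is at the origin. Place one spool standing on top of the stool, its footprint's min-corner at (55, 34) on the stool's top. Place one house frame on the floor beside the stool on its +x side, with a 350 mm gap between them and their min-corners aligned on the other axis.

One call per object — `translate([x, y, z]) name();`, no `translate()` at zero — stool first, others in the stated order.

stool();
translate([55, 34, 435]) spool();
translate([670, 0, 0]) house_frame();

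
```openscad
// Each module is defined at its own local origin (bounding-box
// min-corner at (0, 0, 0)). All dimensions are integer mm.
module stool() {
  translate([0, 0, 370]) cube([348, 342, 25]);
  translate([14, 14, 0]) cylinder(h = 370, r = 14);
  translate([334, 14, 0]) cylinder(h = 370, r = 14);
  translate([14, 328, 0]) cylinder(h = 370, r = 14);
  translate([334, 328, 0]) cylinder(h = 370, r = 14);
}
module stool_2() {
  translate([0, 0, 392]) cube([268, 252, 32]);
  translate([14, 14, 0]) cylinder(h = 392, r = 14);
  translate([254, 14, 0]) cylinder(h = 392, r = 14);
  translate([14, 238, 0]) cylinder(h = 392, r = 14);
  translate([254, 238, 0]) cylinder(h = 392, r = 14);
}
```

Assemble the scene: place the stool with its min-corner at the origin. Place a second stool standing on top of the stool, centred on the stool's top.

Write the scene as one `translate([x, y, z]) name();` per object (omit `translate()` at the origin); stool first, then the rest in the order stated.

stool();
translate([40, 45, 395]) stool_2();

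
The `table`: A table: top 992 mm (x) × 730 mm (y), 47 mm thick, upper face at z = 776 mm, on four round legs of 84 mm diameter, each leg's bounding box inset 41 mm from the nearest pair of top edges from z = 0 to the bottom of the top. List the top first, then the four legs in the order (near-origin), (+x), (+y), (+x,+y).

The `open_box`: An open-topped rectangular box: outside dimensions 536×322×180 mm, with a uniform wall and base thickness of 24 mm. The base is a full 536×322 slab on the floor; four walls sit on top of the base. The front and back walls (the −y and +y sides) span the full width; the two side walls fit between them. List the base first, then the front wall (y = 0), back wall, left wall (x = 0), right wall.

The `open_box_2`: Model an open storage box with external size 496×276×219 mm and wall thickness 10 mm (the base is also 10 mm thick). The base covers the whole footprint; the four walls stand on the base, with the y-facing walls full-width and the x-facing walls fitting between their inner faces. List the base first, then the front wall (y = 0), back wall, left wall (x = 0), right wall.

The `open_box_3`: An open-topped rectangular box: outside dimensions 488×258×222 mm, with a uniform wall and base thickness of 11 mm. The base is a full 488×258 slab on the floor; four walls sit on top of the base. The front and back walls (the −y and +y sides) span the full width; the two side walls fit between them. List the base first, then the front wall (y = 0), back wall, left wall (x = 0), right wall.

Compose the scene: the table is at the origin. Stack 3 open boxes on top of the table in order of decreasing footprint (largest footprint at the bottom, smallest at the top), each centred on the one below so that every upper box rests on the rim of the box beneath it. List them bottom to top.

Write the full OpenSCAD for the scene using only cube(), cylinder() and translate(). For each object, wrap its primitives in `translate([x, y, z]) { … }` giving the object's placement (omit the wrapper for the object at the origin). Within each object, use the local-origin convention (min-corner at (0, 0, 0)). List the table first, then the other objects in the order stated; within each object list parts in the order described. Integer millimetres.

translate([0, 0, 729]) cube([992, 730, 47]);
translate([83, 83, 0]) cylinder(h = 729, r = 42);
translate([909, 83, 0]) cylinder(h = 729, r = 42);
translate([83, 647, 0]) cylinder(h = 729, r = 42);
translate([909, 647, 0]) cylinder(h = 729, r = 42);
translate([228, 204, 776]) {
  cube([536, 322, 24]);
  translate([0, 0, 24]) cube([536, 24, 156]);
  translate([0, 298, 24]) cube([536, 24, 156]);
  translate([0, 24, 24]) cube([24, 274, 156]);
  translate([512, 24, 24]) cube([24, 274, 156]);
}
translate([248, 227, 956]) {
  cube([496, 276, 10]);
  translate([0, 0, 10]) cube([496, 10, 209]);
  translate([0, 266, 10]) cube([496, 10, 209]);
  translate([0, 10, 10]) cube([10, 256, 209]);
  translate([486, 10, 10]) cube([10, 256, 209]);
}
translate([252, 236, 1175]) {
  cube([488, 258, 11]);
  translate([0, 0, 11]) cube([488, 11, 211]);
  translate([0, 247, 11]) cube([488, 11, 211]);
  translate([0, 11, 11]) cube([11, 236, 211]);
  translate([477, 11, 11]) cube([11, 236, 211]);
}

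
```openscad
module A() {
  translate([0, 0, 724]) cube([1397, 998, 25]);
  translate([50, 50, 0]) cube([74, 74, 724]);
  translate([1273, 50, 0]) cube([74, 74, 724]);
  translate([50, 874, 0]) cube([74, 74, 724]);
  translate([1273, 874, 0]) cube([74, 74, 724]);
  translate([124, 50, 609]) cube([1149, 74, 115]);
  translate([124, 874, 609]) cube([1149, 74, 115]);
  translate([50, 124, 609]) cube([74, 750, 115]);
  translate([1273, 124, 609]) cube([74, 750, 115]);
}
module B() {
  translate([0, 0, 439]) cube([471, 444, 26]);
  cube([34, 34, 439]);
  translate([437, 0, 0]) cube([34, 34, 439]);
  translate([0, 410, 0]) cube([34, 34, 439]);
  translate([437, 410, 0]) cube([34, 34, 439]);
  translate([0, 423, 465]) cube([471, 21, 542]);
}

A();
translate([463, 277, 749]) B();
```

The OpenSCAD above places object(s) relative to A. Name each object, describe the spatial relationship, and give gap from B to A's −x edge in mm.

A is a table. B is a chair. The chair is on top of the table, centred. The gap from the chair to the table's −x edge is 463 mm.

The chair's min-x is at 463; the table's min-x is 0; gap = 463 mm.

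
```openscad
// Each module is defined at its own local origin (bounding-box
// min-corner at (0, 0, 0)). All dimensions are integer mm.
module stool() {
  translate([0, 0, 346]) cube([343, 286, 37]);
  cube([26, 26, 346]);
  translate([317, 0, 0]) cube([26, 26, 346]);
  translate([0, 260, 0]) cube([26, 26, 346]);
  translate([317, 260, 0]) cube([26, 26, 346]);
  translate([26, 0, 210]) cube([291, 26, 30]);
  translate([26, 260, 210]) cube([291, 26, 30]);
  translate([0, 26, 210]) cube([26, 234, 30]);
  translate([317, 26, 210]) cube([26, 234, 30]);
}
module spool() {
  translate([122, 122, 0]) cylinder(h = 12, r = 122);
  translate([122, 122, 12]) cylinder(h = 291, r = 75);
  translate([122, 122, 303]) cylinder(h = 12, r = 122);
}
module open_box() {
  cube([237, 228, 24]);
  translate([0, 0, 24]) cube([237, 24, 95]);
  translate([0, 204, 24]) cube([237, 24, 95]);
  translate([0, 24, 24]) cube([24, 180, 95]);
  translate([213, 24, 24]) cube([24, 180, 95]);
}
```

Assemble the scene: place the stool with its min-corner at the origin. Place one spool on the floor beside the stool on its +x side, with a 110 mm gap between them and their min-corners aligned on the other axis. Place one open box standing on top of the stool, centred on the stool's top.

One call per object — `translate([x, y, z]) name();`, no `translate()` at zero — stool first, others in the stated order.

stool();
translate([453, 0, 0]) spool();
translate([53, 29, 383]) open_box();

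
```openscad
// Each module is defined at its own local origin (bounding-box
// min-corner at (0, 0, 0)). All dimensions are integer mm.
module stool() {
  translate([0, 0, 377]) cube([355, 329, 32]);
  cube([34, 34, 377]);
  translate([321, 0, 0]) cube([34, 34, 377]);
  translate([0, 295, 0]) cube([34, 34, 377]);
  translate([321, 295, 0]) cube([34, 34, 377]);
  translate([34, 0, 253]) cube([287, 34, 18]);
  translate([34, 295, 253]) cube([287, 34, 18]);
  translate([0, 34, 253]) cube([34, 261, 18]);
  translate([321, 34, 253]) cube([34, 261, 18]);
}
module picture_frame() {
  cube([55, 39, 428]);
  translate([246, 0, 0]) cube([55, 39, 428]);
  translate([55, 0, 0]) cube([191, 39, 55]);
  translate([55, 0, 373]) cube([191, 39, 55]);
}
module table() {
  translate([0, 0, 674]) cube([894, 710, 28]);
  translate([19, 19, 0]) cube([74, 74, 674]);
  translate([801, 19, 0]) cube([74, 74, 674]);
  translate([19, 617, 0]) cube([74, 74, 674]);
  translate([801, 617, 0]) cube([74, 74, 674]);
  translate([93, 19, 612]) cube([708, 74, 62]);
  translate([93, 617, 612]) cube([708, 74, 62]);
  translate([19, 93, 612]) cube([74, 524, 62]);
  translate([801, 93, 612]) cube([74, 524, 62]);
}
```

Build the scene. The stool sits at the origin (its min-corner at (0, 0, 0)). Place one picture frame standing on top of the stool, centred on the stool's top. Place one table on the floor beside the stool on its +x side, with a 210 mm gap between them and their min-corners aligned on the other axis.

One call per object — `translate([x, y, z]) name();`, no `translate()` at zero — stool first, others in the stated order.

stool();
translate([27, 145, 409]) picture_frame();
translate([565, 0, 0]) table();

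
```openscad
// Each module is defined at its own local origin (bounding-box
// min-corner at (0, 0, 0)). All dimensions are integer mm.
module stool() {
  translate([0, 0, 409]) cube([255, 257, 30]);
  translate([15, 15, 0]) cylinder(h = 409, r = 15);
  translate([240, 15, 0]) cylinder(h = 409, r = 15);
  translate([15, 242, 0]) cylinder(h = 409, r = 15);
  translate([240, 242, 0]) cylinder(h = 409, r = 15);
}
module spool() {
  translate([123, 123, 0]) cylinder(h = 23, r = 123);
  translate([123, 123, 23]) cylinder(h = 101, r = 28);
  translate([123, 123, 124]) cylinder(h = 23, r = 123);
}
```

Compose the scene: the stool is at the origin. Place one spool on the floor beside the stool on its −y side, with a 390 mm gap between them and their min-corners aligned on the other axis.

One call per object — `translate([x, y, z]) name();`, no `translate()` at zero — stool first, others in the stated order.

stool();
translate([0, -636, 0]) spool();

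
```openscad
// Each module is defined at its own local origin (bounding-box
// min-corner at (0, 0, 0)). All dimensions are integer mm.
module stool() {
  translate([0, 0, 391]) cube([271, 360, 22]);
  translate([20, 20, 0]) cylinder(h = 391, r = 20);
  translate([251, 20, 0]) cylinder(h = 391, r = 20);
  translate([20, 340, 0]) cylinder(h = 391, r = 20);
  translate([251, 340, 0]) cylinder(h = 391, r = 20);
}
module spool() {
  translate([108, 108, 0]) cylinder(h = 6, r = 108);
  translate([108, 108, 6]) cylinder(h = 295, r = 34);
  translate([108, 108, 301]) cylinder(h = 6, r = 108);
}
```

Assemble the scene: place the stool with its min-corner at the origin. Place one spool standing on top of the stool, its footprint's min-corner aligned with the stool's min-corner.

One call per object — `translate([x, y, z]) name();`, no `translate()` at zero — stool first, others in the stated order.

stool();
translate([0, 0, 413]) spool();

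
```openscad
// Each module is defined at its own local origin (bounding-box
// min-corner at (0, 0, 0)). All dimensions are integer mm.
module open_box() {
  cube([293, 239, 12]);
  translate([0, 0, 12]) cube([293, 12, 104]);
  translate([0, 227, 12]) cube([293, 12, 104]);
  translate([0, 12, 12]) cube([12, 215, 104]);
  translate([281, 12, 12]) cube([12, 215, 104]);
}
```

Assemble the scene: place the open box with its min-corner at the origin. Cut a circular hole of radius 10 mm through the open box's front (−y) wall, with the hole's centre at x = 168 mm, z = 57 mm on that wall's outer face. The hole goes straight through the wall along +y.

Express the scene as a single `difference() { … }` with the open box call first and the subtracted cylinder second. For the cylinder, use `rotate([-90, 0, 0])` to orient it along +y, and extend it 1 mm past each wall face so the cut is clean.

difference() {
  open_box();
  translate([168, -1, 57]) rotate([-90, 0, 0]) cylinder(h = 14, r = 10);
}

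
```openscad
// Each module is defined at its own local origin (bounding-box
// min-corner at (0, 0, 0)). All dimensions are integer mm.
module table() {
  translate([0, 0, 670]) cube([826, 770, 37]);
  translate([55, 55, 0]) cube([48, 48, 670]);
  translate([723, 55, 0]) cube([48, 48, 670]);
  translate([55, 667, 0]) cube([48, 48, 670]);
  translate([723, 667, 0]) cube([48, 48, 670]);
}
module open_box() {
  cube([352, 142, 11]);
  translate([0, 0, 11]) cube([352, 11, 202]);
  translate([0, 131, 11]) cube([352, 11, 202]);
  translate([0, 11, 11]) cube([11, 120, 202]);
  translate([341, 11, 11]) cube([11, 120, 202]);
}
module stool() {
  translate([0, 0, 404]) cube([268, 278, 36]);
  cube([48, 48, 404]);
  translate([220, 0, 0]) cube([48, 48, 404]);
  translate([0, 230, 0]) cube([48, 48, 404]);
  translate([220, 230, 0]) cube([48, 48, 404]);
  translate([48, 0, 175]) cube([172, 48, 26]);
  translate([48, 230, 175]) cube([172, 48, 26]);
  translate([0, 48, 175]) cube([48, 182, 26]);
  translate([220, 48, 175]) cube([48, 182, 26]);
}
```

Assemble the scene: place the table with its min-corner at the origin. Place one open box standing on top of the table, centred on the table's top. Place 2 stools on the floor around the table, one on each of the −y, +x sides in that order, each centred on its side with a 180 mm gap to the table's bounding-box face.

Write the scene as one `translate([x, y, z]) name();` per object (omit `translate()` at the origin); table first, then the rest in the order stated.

table();
translate([237, 314, 707]) open_box();
translate([279, -458, 0]) stool();
translate([1006, 246, 0]) stool();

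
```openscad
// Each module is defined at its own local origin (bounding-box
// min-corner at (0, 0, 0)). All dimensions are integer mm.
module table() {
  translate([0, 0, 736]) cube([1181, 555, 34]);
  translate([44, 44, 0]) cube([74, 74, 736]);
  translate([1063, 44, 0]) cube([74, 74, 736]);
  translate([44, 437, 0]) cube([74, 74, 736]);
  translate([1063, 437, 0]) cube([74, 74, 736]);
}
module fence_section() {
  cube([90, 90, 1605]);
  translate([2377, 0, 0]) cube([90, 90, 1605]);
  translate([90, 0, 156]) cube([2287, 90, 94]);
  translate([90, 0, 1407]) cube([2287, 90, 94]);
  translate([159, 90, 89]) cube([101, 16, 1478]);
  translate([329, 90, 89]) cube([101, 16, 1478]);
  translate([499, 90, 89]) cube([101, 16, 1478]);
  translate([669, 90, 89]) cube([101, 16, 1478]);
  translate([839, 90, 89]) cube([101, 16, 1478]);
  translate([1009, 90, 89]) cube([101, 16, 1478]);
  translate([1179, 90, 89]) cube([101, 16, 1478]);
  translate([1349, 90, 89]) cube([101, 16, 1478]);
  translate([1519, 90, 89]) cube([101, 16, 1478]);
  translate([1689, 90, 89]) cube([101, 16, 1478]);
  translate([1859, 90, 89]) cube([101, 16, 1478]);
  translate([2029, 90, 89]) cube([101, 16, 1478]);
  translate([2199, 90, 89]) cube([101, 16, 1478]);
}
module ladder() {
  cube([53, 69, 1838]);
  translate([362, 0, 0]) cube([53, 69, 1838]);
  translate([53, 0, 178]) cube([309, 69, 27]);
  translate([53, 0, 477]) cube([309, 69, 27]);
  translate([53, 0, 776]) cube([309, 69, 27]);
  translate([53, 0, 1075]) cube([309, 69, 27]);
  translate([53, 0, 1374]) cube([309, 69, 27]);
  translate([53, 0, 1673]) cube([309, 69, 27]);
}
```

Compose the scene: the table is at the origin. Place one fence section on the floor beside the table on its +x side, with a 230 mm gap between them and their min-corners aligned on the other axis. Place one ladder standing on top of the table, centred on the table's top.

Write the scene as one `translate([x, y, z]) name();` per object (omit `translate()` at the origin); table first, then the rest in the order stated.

table();
translate([1411, 0, 0]) fence_section();
translate([383, 243, 770]) ladder();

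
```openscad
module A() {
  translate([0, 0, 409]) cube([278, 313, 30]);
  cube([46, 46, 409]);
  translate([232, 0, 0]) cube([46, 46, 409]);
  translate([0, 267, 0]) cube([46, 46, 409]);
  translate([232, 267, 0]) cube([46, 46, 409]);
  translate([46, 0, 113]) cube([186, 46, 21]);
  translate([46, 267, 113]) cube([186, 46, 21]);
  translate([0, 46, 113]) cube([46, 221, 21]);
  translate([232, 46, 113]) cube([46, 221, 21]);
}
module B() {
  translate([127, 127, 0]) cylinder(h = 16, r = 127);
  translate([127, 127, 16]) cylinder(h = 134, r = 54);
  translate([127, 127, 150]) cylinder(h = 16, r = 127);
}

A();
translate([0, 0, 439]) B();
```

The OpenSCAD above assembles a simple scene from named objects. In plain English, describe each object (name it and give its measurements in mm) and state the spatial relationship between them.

A is a four-legged stool. The seat is a 278×313×30 mm slab whose top surface is at z = 439 mm; four square legs, each 46×46 mm in cross-section, run from the floor (z = 0) to the underside of the seat, each flush with a corner of the seat. Four stretchers, 46 mm wide and 21 mm tall, connect adjacent legs with their undersides at z = 113 mm, each running between the inner faces of the legs it joins and aligned with the legs' outer faces on the other axis.

B is a spool: two coaxial disc flanges of radius 127 mm and thickness 16 mm, joined by a core cylinder of radius 54 mm and height 134 mm. The lower flange rests on z = 0 and the three cylinders share a vertical axis.

The spool is on top of the stool.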